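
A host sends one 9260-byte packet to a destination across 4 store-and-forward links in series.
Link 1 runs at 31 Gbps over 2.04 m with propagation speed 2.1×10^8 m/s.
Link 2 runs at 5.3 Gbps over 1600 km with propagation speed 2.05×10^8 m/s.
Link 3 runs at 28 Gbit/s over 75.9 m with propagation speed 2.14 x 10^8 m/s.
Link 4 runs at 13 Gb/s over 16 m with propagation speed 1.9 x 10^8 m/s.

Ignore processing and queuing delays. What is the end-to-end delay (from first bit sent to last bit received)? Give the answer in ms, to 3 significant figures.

7.83 ms

L = 9260 × 8 = 74080 bits.
Transmission delays (L/R per hop): 0.00238968, 0.0139774, 0.00264571, 0.00569846 ms; sum = 0.0247112 ms.
Propagation delays (d/s per hop): 9.71429e-06, 7.80488, 0.000354673, 8.42105e-05 ms; sum = 7.80533 ms.
End-to-end = 7.83 ms.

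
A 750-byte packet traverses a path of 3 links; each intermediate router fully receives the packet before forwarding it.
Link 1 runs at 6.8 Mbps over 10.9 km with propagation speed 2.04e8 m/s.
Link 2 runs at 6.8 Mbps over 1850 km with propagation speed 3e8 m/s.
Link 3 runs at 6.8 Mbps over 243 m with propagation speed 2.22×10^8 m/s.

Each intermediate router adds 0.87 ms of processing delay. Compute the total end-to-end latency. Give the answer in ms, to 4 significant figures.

10.61 ms

L = 750 × 8 = 6000 bits.
Transmission delay per hop = L/R = 6000/6800000 = 0.882353 ms; 3 hops → 2.64706 ms.
Propagation delays (d/s per hop): 0.0534314, 6.16667, 0.00109459 ms; sum = 6.22119 ms.
Processing at 2 router(s): 2 × 0.87 ms = 1.74 ms.
End-to-end = 10.61 ms.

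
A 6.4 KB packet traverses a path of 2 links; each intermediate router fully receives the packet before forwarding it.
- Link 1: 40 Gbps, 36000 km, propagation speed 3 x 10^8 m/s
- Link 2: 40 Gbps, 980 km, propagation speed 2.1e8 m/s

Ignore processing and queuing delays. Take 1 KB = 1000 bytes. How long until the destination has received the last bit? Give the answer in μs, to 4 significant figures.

L = 51200 bits.
Transmission delay per hop = L/R = 51200/40000000000 = 1.28 μs; 2 hops → 2.56 μs.
Propagation delays (d/s per hop): 120000, 4666.67 μs; sum = 124667 μs.
End-to-end = 124700 μs.

124700 μs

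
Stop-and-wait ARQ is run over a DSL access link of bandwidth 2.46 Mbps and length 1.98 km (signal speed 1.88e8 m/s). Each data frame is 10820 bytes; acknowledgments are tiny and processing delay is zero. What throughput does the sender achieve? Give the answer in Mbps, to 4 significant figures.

t_tx = L/R = 86560/2460000 = 0.035187 s.
t_prop = 1980/188000000 = 1.05319e-05 s; RTT = 2.10638e-05 s.
Cycle = t_tx + RTT = 0.0352081 s.
Throughput = L / cycle = 86560 / 0.0352081 = 2.459 Mbps.

2.459 Mbps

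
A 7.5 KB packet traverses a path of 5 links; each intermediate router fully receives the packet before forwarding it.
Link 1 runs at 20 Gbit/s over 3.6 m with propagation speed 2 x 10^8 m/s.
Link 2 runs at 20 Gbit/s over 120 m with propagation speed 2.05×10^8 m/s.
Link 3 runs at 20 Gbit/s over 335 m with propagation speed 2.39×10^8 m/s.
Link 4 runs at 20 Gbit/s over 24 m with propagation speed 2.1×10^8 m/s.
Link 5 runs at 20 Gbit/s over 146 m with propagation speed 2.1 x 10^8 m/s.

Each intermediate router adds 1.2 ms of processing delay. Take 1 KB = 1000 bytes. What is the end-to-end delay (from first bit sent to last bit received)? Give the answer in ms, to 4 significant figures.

4.818 ms

L = 60000 bits.
Transmission delay per hop = L/R = 60000/20000000000 = 0.003 ms; 5 hops → 0.015 ms.
Propagation delays (d/s per hop): 1.8e-05, 0.000585366, 0.00140167, 0.000114286, 0.000695238 ms; sum = 0.00281456 ms.
Processing at 4 router(s): 4 × 1.2 ms = 4.8 ms.
End-to-end = 4.818 ms.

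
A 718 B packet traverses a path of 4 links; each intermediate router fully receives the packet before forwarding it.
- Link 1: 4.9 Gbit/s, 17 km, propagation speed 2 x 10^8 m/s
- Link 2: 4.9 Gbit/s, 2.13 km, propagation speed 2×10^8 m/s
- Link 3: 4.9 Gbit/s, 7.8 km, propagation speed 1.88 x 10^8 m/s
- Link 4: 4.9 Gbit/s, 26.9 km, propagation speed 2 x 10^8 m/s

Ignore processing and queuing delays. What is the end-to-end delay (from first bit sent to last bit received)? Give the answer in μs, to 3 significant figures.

L = 718 × 8 = 5744 bits.
Transmission delay per hop = L/R = 5744/4900000000 = 1.17224 μs; 4 hops → 4.68898 μs.
Propagation delays (d/s per hop): 85, 10.65, 41.4894, 134.5 μs; sum = 271.639 μs.
End-to-end = 276 μs.

276 μs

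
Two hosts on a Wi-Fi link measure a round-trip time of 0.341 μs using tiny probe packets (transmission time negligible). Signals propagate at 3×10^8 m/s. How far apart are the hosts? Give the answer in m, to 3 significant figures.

51.2 m

One-way propagation = RTT/2 = 0.1705 μs.
d = s × t = 300000000 × 1.705e-07 = 51.2 m.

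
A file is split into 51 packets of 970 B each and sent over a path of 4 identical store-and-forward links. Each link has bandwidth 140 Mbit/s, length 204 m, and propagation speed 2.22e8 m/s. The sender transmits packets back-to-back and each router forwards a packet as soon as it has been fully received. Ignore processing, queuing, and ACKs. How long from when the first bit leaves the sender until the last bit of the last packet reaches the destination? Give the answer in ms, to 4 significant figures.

2.997 ms

Per-hop transmission t_tx = L/R = 7760/140000000 = 0.0554286 ms.
Per-hop propagation t_prop = 204/2.22e+08 = 0.000918919 ms.
Pipeline fill: first packet needs 4·t_tx to clear all hops; remaining 50 packets each add one t_tx.
Total = (4+51-1)·t_tx + 4·t_prop = 54·0.0554286 + 4·0.000918919 = 2.997 ms.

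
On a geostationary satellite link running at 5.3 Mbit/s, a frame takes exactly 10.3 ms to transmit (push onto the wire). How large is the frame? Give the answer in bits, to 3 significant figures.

L = R × t_tx = 5300000 b/s × 0.0103 s = 54590 bits.

54600 bits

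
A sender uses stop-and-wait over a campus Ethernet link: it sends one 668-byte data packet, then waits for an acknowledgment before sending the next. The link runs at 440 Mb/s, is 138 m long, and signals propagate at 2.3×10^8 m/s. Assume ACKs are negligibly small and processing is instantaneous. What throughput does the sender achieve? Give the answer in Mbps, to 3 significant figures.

400 Mbps

t_tx = L/R = 5344/440000000 = 1.21455e-05 s.
t_prop = 138/2.3e+08 = 6e-07 s; RTT = 1.2e-06 s.
Cycle = t_tx + RTT = 1.33455e-05 s.
Throughput = L / cycle = 5344 / 1.33455e-05 = 400 Mbps.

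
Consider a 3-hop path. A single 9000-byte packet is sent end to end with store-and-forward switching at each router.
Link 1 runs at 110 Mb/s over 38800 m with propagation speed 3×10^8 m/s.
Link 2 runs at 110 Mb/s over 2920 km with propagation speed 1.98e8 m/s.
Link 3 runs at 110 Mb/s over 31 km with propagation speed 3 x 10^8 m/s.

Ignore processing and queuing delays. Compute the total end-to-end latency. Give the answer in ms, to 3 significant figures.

16.9 ms

L = 9000 × 8 = 72000 bits.
Transmission delay per hop = L/R = 72000/110000000 = 0.654545 ms; 3 hops → 1.96364 ms.
Propagation delays (d/s per hop): 0.129333, 14.7475, 0.103333 ms; sum = 14.9801 ms.
End-to-end = 16.9 ms.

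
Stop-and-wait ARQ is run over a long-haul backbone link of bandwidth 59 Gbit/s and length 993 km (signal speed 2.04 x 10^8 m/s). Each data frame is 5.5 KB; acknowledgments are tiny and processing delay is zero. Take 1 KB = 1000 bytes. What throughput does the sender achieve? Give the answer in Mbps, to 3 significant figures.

t_tx = L/R = 44000/59000000000 = 7.45763e-07 s.
t_prop = 993000/204000000 = 0.00486765 s; RTT = 0.00973529 s.
Cycle = t_tx + RTT = 0.00973604 s.
Throughput = L / cycle = 44000 / 0.00973604 = 4.52 Mbps.

4.52 Mbps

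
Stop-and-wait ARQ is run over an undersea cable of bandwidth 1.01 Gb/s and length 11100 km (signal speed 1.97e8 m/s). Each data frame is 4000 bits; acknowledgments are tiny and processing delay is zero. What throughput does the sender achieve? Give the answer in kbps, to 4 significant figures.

t_tx = L/R = 4000/1010000000 = 3.9604e-06 s.
t_prop = 11100000/197000000 = 0.0563452 s; RTT = 0.11269 s.
Cycle = t_tx + RTT = 0.112694 s.
Throughput = L / cycle = 4000 / 0.112694 = 35.49 kbps.

35.49 kbps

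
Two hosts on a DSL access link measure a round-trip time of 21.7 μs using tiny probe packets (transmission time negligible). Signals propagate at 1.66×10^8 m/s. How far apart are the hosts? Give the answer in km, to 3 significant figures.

1.80 km

One-way propagation = RTT/2 = 10.85 μs.
d = s × t = 166000000 × 1.085e-05 = 1.80 km.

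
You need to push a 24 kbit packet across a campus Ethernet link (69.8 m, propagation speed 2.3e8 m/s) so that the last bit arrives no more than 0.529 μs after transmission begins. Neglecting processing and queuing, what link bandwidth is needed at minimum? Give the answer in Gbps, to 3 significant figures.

106 Gbps

Propagation delay = 69.8 / 2.3e+08 = 0.303478 μs.
Transmission budget = 0.529 − 0.303478 = 0.225522 μs.
R ≥ L / t_tx = 24000 bits / 2.25522e-07 s = 106 Gbps.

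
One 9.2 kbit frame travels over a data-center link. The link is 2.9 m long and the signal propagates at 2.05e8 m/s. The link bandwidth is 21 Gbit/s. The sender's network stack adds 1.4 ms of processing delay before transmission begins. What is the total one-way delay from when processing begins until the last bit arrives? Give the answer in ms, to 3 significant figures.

1.40 ms

L = 9200 bits.
Transmission delay = L/R = 9200 / 21000000000 = 0.000438095 ms.
Propagation delay = d/s = 2.9 m / 2.05e+08 m/s = 1.41463e-05 ms.
Plus processing delay 1.4 ms = 1.4 ms.
Total = 1.40 ms.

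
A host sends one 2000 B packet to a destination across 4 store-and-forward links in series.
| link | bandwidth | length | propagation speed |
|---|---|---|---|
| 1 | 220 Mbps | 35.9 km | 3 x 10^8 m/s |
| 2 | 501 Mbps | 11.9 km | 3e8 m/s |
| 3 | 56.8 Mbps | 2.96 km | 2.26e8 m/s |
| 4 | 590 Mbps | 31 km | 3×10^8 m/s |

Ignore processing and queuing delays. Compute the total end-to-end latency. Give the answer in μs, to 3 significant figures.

689 μs

L = 2000 × 8 = 16000 bits.
Transmission delays (L/R per hop): 72.7273, 31.9361, 281.69, 27.1186 μs; sum = 413.472 μs.
Propagation delays (d/s per hop): 119.667, 39.6667, 13.0973, 103.333 μs; sum = 275.764 μs.
End-to-end = 689 μs.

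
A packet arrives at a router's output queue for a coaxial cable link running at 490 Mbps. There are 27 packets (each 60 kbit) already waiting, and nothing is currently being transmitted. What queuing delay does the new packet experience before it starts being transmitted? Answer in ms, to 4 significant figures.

Each queued packet: L/R = 60000/490000000 = 0.122449 ms.
27 queued → 3.30612 ms.
Queuing delay = 3.306 ms.

3.306 ms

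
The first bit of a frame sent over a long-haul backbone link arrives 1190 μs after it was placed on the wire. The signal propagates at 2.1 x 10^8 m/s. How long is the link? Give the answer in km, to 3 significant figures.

d = s × t_prop = 210000000 × 0.00119 = 250 km.

250 km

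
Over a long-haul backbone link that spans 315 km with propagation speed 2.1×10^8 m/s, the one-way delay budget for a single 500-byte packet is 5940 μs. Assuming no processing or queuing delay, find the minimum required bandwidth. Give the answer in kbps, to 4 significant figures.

900.9 kbps

L = 4000 bits.
Propagation delay = 315000 / 210000000 = 1500 μs.
Transmission budget = 5940 − 1500 = 4440 μs.
R ≥ L / t_tx = 4000 bits / 0.00444 s = 900.9 kbps.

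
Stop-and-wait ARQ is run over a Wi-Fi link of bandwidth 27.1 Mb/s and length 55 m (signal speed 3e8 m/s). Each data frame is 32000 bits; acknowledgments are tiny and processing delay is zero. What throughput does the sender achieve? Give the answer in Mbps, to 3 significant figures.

27.1 Mbps

t_tx = L/R = 32000/27100000 = 0.00118081 s.
t_prop = 55/300000000 = 1.83333e-07 s; RTT = 3.66667e-07 s.
Cycle = t_tx + RTT = 0.00118118 s.
Throughput = L / cycle = 32000 / 0.00118118 = 27.1 Mbps.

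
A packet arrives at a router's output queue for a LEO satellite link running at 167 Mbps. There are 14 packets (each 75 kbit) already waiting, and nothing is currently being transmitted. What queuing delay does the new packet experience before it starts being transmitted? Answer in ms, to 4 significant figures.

Each queued packet: L/R = 75000/167000000 = 0.449102 ms.
14 queued → 6.28743 ms.
Queuing delay = 6.287 ms.

6.287 ms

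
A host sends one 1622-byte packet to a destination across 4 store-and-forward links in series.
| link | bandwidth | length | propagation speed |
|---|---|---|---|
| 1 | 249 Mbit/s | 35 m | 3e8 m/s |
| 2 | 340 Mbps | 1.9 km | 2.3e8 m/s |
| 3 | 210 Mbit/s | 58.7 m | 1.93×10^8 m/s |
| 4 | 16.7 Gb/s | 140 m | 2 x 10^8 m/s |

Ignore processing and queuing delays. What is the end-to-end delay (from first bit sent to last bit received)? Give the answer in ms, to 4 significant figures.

L = 1622 × 8 = 12976 bits.
Transmission delays (L/R per hop): 0.0521124, 0.0381647, 0.0617905, 0.000777006 ms; sum = 0.152845 ms.
Propagation delays (d/s per hop): 0.000116667, 0.00826087, 0.000304145, 0.0007 ms; sum = 0.00938168 ms.
End-to-end = 0.1622 ms.

0.1622 ms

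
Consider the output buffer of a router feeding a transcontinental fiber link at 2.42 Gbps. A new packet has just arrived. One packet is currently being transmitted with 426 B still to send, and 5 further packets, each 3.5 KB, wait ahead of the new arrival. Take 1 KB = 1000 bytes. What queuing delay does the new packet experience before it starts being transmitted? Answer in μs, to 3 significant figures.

Each queued packet: L/R = 28000/2420000000 = 11.5702 μs.
5 queued → 57.8512 μs.
Plus remaining 3408 bits of current packet: 1.40826 μs.
Queuing delay = 59.3 μs.

59.3 μs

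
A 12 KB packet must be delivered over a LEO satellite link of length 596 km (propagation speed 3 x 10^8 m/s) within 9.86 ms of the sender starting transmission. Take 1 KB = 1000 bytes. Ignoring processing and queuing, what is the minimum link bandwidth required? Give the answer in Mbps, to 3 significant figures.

L = 96000 bits.
Propagation delay = 596000 / 300000000 = 1.98667 ms.
Transmission budget = 9.86 − 1.98667 = 7.87333 ms.
R ≥ L / t_tx = 96000 bits / 0.00787333 s = 12.2 Mbps.

12.2 Mbps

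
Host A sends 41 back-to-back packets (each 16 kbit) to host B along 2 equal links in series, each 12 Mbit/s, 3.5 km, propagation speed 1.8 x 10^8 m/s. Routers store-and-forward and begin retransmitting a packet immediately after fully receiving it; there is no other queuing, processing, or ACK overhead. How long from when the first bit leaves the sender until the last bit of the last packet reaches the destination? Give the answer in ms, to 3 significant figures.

56.0 ms

Per-hop transmission t_tx = L/R = 16000/12000000 = 1.33333 ms.
Per-hop propagation t_prop = 3500/180000000 = 0.0194444 ms.
Pipeline fill: first packet needs 2·t_tx to clear all hops; remaining 40 packets each add one t_tx.
Total = (2+41-1)·t_tx + 2·t_prop = 42·1.33333 + 2·0.0194444 = 56.0 ms.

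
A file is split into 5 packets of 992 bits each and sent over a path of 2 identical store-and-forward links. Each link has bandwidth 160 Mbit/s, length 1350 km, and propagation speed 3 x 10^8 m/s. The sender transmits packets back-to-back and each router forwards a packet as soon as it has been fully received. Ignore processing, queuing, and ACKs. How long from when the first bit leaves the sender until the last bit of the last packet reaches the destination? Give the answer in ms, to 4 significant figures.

9.037 ms

Per-hop transmission t_tx = L/R = 992/160000000 = 0.0062 ms.
Per-hop propagation t_prop = 1350000/300000000 = 4.5 ms.
Pipeline fill: first packet needs 2·t_tx to clear all hops; remaining 4 packets each add one t_tx.
Total = (2+5-1)·t_tx + 2·t_prop = 6·0.0062 + 2·4.5 = 9.037 ms.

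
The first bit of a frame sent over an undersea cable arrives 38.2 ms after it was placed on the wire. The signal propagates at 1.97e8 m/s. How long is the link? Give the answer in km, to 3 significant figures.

d = s × t_prop = 197000000 × 0.0382 = 7530 km.

7530 km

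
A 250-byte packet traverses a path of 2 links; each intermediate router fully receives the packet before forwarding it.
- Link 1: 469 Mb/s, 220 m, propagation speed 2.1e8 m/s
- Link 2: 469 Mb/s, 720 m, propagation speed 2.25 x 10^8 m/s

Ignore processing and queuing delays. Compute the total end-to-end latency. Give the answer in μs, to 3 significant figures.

12.8 μs

L = 250 × 8 = 2000 bits.
Transmission delay per hop = L/R = 2000/469000000 = 4.26439 μs; 2 hops → 8.52878 μs.
Propagation delays (d/s per hop): 1.04762, 3.2 μs; sum = 4.24762 μs.
End-to-end = 12.8 μs.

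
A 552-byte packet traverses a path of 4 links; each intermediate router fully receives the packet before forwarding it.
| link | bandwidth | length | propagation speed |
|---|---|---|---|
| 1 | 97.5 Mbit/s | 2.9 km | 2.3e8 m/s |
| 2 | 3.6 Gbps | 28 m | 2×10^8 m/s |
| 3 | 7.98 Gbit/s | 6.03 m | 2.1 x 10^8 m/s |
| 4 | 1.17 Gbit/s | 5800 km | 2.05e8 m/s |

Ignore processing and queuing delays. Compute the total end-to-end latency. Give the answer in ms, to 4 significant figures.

28.36 ms

L = 552 × 8 = 4416 bits.
Transmission delays (L/R per hop): 0.0452923, 0.00122667, 0.000553383, 0.00377436 ms; sum = 0.0508467 ms.
Propagation delays (d/s per hop): 0.0126087, 0.00014, 2.87143e-05, 28.2927 ms; sum = 28.3055 ms.
End-to-end = 28.36 ms.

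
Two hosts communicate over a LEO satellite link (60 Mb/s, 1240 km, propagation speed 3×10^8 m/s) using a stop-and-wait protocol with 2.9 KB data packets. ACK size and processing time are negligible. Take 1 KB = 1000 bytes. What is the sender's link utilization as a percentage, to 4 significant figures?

t_tx = L/R = 23200/60000000 = 0.000386667 s.
t_prop = 1240000/300000000 = 0.00413333 s; RTT = 0.00826667 s.
Cycle = t_tx + RTT = 0.00865333 s.
Utilization = t_tx / cycle = 0.000386667/0.00865333 = 4.468 %.

4.468 %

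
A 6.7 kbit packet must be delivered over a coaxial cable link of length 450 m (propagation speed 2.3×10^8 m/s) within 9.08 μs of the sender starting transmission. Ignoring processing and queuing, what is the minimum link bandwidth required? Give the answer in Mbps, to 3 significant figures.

Propagation delay = 450 / 2.3e+08 = 1.95652 μs.
Transmission budget = 9.08 − 1.95652 = 7.12348 μs.
R ≥ L / t_tx = 6700 bits / 7.12348e-06 s = 941 Mbps.

941 Mbps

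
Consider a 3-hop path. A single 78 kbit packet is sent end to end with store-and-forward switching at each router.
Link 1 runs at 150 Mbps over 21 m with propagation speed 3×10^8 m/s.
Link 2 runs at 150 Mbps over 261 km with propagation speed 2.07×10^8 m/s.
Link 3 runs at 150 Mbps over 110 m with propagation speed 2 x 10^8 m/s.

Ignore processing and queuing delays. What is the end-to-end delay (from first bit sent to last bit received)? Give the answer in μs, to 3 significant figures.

2820 μs

L = 78000 bits.
Transmission delay per hop = L/R = 78000/150000000 = 520 μs; 3 hops → 1560 μs.
Propagation delays (d/s per hop): 0.07, 1260.87, 0.55 μs; sum = 1261.49 μs.
End-to-end = 2820 μs.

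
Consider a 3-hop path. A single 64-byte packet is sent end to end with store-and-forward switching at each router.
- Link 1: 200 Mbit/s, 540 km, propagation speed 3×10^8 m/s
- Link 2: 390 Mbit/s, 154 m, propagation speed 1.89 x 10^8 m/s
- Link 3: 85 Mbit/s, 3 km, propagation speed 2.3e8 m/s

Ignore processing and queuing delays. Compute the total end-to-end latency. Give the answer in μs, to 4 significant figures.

1824 μs

L = 64 × 8 = 512 bits.
Transmission delays (L/R per hop): 2.56, 1.31282, 6.02353 μs; sum = 9.89635 μs.
Propagation delays (d/s per hop): 1800, 0.814815, 13.0435 μs; sum = 1813.86 μs.
End-to-end = 1824 μs.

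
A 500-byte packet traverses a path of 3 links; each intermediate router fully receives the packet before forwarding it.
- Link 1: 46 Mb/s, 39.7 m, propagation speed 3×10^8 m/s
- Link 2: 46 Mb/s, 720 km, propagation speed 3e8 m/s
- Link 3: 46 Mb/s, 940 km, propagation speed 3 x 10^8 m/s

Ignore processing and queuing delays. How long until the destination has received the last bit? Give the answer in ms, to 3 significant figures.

5.79 ms

L = 500 × 8 = 4000 bits.
Transmission delay per hop = L/R = 4000/46000000 = 0.0869565 ms; 3 hops → 0.26087 ms.
Propagation delays (d/s per hop): 0.000132333, 2.4, 3.13333 ms; sum = 5.53347 ms.
End-to-end = 5.79 ms.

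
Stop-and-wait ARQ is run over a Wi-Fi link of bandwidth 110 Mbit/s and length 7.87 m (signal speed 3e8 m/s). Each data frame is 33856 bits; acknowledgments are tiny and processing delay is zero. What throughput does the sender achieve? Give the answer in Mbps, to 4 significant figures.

t_tx = L/R = 33856/110000000 = 0.000307782 s.
t_prop = 7.87/300000000 = 2.62333e-08 s; RTT = 5.24667e-08 s.
Cycle = t_tx + RTT = 0.000307834 s.
Throughput = L / cycle = 33856 / 0.000307834 = 110.0 Mbps.

110.0 Mbps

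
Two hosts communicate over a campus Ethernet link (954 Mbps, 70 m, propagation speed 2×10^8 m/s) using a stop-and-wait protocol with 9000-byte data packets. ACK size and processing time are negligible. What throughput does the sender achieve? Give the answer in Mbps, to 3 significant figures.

t_tx = L/R = 72000/954000000 = 7.54717e-05 s.
t_prop = 70/200000000 = 3.5e-07 s; RTT = 7e-07 s.
Cycle = t_tx + RTT = 7.61717e-05 s.
Throughput = L / cycle = 72000 / 7.61717e-05 = 945 Mbps.

945 Mbps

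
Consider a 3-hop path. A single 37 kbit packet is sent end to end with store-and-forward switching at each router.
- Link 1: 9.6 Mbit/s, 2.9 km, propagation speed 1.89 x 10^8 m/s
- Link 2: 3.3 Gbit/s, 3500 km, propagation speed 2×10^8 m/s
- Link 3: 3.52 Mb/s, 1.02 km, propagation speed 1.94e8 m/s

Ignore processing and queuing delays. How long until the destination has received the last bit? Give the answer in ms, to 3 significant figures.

L = 37000 bits.
Transmission delays (L/R per hop): 3.85417, 0.0112121, 10.5114 ms; sum = 14.3767 ms.
Propagation delays (d/s per hop): 0.0153439, 17.5, 0.00525773 ms; sum = 17.5206 ms.
End-to-end = 31.9 ms.

31.9 ms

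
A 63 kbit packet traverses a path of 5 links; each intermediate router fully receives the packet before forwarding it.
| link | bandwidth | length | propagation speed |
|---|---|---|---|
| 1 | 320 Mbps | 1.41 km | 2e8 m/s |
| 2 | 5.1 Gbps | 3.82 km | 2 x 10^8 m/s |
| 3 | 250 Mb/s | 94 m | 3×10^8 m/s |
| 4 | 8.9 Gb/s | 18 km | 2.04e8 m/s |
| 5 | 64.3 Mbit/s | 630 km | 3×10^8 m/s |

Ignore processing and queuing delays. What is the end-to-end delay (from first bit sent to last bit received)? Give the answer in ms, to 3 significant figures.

3.66 ms

L = 63000 bits.
Transmission delays (L/R per hop): 0.196875, 0.0123529, 0.252, 0.00707865, 0.979782 ms; sum = 1.44809 ms.
Propagation delays (d/s per hop): 0.00705, 0.0191, 0.000313333, 0.0882353, 2.1 ms; sum = 2.2147 ms.
End-to-end = 3.66 ms.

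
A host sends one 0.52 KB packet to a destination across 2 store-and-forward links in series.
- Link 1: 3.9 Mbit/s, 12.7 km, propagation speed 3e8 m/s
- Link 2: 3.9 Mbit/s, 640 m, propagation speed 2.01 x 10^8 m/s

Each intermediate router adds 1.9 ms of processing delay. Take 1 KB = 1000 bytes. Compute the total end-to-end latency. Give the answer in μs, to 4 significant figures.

4079 μs

L = 4160 bits.
Transmission delay per hop = L/R = 4160/3900000 = 1066.67 μs; 2 hops → 2133.33 μs.
Propagation delays (d/s per hop): 42.3333, 3.18408 μs; sum = 45.5174 μs.
Processing at 1 router(s): 1 × 1.9 ms = 1900 μs.
End-to-end = 4079 μs.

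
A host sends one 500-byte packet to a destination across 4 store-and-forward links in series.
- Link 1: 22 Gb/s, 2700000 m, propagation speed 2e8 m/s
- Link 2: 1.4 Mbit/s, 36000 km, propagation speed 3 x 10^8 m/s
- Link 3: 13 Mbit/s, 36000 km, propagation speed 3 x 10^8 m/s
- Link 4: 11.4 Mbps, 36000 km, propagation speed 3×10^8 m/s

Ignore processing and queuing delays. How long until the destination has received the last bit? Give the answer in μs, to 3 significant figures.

L = 500 × 8 = 4000 bits.
Transmission delays (L/R per hop): 0.181818, 2857.14, 307.692, 350.877 μs; sum = 3515.89 μs.
Propagation delays (d/s per hop): 13500, 120000, 120000, 120000 μs; sum = 373500 μs.
End-to-end = 377000 μs.

377000 μs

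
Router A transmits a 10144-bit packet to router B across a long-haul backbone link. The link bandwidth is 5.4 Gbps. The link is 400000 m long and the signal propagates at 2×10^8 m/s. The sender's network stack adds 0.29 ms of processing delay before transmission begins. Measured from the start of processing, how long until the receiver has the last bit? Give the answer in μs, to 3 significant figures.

2290 μs

Transmission delay = L/R = 10144 / 5400000000 = 1.87852 μs.
Propagation delay = d/s = 400000 m / 200000000 m/s = 2000 μs.
Plus processing delay 0.29 ms = 290 μs.
Total = 2290 μs.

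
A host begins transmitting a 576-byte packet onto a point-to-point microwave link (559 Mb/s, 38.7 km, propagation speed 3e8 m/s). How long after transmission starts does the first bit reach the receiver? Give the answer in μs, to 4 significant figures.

129.0 μs

First bit experiences only propagation delay: d/s = 38700/300000000 = 129.0 μs.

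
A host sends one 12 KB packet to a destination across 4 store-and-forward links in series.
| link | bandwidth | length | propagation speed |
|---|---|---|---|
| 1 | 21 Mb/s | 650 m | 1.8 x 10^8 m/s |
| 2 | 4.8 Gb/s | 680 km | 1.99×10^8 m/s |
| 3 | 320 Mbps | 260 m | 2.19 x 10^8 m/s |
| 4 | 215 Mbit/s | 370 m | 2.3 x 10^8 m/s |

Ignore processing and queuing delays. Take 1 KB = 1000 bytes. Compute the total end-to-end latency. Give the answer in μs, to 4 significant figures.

L = 96000 bits.
Transmission delays (L/R per hop): 4571.43, 20, 300, 446.512 μs; sum = 5337.94 μs.
Propagation delays (d/s per hop): 3.61111, 3417.09, 1.18721, 1.6087 μs; sum = 3423.49 μs.
End-to-end = 8761 μs.

8761 μs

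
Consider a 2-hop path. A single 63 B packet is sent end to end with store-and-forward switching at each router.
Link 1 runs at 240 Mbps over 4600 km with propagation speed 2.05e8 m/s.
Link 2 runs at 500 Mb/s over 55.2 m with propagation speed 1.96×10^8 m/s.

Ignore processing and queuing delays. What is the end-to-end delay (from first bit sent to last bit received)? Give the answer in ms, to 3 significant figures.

L = 63 × 8 = 504 bits.
Transmission delays (L/R per hop): 0.0021, 0.001008 ms; sum = 0.003108 ms.
Propagation delays (d/s per hop): 22.439, 0.000281633 ms; sum = 22.4393 ms.
End-to-end = 22.4 ms.

22.4 ms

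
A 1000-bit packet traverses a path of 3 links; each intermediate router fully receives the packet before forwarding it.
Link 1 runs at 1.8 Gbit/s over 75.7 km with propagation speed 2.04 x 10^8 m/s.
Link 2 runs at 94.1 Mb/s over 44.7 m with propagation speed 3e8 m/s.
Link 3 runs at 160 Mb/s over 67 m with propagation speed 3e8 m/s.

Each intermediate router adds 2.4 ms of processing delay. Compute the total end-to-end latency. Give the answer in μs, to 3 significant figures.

5190 μs

Transmission delays (L/R per hop): 0.555556, 10.627, 6.25 μs; sum = 17.4325 μs.
Propagation delays (d/s per hop): 371.078, 0.149, 0.223333 μs; sum = 371.451 μs.
Processing at 2 router(s): 2 × 2.4 ms = 4800 μs.
End-to-end = 5190 μs.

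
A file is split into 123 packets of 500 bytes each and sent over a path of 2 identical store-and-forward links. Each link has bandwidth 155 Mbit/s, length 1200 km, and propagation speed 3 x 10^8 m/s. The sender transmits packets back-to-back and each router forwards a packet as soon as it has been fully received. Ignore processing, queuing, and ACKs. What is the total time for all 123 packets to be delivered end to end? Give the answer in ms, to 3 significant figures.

Per-hop transmission t_tx = L/R = 4000/155000000 = 0.0258065 ms.
Per-hop propagation t_prop = 1200000/300000000 = 4 ms.
Pipeline fill: first packet needs 2·t_tx to clear all hops; remaining 122 packets each add one t_tx.
Total = (2+123-1)·t_tx + 2·t_prop = 124·0.0258065 + 2·4 = 11.2 ms.

11.2 ms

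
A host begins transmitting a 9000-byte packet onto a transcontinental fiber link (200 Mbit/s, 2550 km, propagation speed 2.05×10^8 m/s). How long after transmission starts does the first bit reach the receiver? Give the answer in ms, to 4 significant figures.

12.44 ms

First bit experiences only propagation delay: d/s = 2550000/2.05e+08 = 12.44 ms.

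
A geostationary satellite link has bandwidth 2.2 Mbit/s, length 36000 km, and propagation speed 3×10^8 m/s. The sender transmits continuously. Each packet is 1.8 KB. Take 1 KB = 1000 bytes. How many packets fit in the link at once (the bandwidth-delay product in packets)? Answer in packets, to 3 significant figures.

18.3 packets

Propagation delay = 36000000 / 300000000 = 0.12 s.
BDP = R × t_prop = 2200000 × 0.12 = 264000 bits.
In packets of 14400 bits: 18.3 packets.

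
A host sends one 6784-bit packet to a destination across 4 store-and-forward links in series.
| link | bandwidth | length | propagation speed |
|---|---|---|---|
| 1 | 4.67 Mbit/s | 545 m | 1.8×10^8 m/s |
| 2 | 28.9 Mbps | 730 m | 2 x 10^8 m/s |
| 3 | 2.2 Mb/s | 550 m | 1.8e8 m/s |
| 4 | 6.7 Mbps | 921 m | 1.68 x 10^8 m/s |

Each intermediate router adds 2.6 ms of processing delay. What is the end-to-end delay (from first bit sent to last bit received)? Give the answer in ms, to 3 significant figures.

Transmission delays (L/R per hop): 1.45268, 0.23474, 3.08364, 1.01254 ms; sum = 5.78359 ms.
Propagation delays (d/s per hop): 0.00302778, 0.00365, 0.00305556, 0.00548214 ms; sum = 0.0152155 ms.
Processing at 3 router(s): 3 × 2.6 ms = 7.8 ms.
End-to-end = 13.6 ms.

13.6 ms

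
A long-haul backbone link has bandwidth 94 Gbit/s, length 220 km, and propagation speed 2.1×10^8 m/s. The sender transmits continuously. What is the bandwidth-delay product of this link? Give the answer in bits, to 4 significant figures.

98480000 bits

Propagation delay = 220000 / 210000000 = 0.00104762 s.
BDP = R × t_prop = 94000000000 × 0.00104762 = 98476200 bits.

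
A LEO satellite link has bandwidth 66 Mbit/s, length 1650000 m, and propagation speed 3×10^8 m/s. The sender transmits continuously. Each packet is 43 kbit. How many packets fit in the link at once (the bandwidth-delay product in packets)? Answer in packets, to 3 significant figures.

Propagation delay = 1650000 / 300000000 = 0.0055 s.
BDP = R × t_prop = 66000000 × 0.0055 = 363000 bits.
In packets of 43000 bits: 8.44 packets.

8.44 packets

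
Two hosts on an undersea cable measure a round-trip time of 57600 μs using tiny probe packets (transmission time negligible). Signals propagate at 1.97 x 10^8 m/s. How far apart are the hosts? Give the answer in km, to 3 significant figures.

One-way propagation = RTT/2 = 28800 μs.
d = s × t = 197000000 × 0.0288 = 5670 km.

5670 km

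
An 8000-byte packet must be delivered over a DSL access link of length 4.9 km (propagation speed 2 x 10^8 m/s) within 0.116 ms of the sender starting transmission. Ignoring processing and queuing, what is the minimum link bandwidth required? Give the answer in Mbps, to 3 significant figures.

699 Mbps

L = 64000 bits.
Propagation delay = 4900 / 200000000 = 0.0245 ms.
Transmission budget = 0.116 − 0.0245 = 0.0915 ms.
R ≥ L / t_tx = 64000 bits / 9.15e-05 s = 699 Mbps.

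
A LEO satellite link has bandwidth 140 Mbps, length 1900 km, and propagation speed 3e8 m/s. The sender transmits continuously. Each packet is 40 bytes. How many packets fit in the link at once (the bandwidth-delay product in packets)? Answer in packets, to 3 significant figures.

2770 packets

Propagation delay = 1900000 / 300000000 = 0.00633333 s.
BDP = R × t_prop = 140000000 × 0.00633333 = 886667 bits.
In packets of 320 bits: 2770 packets.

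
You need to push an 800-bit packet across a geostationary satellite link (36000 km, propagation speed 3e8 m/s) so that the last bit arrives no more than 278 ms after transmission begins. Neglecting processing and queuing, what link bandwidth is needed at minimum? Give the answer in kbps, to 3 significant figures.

Propagation delay = 36000000 / 300000000 = 120 ms.
Transmission budget = 278 − 120 = 158 ms.
R ≥ L / t_tx = 800 bits / 0.158 s = 5.06 kbps.

5.06 kbps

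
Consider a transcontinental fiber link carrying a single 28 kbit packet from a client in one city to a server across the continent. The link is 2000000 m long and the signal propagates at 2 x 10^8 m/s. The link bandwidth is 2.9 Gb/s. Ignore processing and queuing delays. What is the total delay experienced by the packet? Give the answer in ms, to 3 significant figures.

L = 28000 bits.
Transmission delay = L/R = 28000 / 2900000000 = 0.00965517 ms.
Propagation delay = d/s = 2000000 m / 200000000 m/s = 10 ms.
Total = 10.0 ms.

10.0 ms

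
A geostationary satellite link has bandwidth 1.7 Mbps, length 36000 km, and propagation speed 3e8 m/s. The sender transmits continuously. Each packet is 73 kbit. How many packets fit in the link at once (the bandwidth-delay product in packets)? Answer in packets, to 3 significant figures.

Propagation delay = 36000000 / 300000000 = 0.12 s.
BDP = R × t_prop = 1700000 × 0.12 = 204000 bits.
In packets of 73000 bits: 2.79 packets.

2.79 packets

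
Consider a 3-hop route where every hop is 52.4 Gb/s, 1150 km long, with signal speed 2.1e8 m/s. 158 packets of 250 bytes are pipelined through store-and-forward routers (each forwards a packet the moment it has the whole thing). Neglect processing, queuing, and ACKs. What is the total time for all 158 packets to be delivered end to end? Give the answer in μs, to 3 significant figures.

Per-hop transmission t_tx = L/R = 2000/52400000000 = 0.0381679 μs.
Per-hop propagation t_prop = 1150000/210000000 = 5476.19 μs.
Pipeline fill: first packet needs 3·t_tx to clear all hops; remaining 157 packets each add one t_tx.
Total = (3+158-1)·t_tx + 3·t_prop = 160·0.0381679 + 3·5476.19 = 16400 μs.

16400 μs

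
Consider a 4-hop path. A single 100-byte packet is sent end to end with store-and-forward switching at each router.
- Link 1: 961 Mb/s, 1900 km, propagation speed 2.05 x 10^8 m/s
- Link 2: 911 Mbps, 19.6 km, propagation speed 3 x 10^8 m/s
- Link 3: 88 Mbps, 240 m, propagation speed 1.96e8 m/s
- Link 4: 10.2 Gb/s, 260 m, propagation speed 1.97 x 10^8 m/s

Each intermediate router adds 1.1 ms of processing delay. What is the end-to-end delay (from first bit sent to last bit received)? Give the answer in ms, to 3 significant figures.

12.6 ms

L = 100 × 8 = 800 bits.
Transmission delays (L/R per hop): 0.000832466, 0.000878156, 0.00909091, 7.84314e-05 ms; sum = 0.01088 ms.
Propagation delays (d/s per hop): 9.26829, 0.0653333, 0.00122449, 0.0013198 ms; sum = 9.33617 ms.
Processing at 3 router(s): 3 × 1.1 ms = 3.3 ms.
End-to-end = 12.6 ms.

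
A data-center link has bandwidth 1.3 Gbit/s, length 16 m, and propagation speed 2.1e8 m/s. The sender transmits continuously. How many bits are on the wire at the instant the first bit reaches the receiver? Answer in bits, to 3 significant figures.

99.0 bits

Propagation delay = 16 / 210000000 = 7.61905e-08 s.
BDP = R × t_prop = 1300000000 × 7.61905e-08 = 99.0476 bits.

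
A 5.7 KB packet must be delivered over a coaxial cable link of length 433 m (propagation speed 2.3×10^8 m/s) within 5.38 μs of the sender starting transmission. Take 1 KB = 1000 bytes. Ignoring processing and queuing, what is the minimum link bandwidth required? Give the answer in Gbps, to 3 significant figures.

13.0 Gbps

L = 45600 bits.
Propagation delay = 433 / 2.3e+08 = 1.88261 μs.
Transmission budget = 5.38 − 1.88261 = 3.49739 μs.
R ≥ L / t_tx = 45600 bits / 3.49739e-06 s = 13.0 Gbps.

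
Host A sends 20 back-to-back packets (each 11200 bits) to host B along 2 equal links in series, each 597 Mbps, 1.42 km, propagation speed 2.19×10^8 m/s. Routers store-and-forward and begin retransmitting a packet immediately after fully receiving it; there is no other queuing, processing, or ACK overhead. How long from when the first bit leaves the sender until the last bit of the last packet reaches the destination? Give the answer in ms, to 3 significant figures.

Per-hop transmission t_tx = L/R = 11200/597000000 = 0.0187605 ms.
Per-hop propagation t_prop = 1420/219000000 = 0.00648402 ms.
Pipeline fill: first packet needs 2·t_tx to clear all hops; remaining 19 packets each add one t_tx.
Total = (2+20-1)·t_tx + 2·t_prop = 21·0.0187605 + 2·0.00648402 = 0.407 ms.

0.407 ms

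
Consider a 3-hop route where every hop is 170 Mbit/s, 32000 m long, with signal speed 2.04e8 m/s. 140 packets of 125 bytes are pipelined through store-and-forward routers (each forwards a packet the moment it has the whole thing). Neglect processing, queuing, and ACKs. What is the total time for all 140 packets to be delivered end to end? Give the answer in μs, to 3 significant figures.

1310 μs

Per-hop transmission t_tx = L/R = 1000/170000000 = 5.88235 μs.
Per-hop propagation t_prop = 32000/204000000 = 156.863 μs.
Pipeline fill: first packet needs 3·t_tx to clear all hops; remaining 139 packets each add one t_tx.
Total = (3+140-1)·t_tx + 3·t_prop = 142·5.88235 + 3·156.863 = 1310 μs.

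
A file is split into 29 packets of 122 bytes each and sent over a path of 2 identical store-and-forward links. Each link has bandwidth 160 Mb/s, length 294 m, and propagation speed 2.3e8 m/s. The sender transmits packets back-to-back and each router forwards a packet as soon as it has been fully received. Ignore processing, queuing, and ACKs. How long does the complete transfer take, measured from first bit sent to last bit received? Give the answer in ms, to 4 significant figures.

Per-hop transmission t_tx = L/R = 976/160000000 = 0.0061 ms.
Per-hop propagation t_prop = 294/2.3e+08 = 0.00127826 ms.
Pipeline fill: first packet needs 2·t_tx to clear all hops; remaining 28 packets each add one t_tx.
Total = (2+29-1)·t_tx + 2·t_prop = 30·0.0061 + 2·0.00127826 = 0.1856 ms.

0.1856 ms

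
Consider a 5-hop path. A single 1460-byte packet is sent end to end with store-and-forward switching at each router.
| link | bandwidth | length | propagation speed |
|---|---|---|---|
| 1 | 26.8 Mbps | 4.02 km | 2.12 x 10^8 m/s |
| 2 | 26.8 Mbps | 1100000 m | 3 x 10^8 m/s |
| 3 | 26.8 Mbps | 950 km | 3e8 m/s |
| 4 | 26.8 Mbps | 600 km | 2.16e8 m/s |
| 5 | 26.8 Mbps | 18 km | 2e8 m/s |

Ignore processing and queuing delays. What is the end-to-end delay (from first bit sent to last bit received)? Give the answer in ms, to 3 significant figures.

L = 1460 × 8 = 11680 bits.
Transmission delay per hop = L/R = 11680/26800000 = 0.435821 ms; 5 hops → 2.1791 ms.
Propagation delays (d/s per hop): 0.0189623, 3.66667, 3.16667, 2.77778, 0.09 ms; sum = 9.72007 ms.
End-to-end = 11.9 ms.

11.9 ms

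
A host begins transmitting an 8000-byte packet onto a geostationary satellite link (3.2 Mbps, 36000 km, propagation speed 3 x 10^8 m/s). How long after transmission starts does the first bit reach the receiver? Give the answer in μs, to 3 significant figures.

120000 μs

First bit experiences only propagation delay: d/s = 36000000/300000000 = 120000 μs.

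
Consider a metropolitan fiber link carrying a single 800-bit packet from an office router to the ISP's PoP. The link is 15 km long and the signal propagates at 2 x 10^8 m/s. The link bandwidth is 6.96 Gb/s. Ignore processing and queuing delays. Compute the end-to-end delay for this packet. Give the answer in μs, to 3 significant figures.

75.1 μs

Transmission delay = L/R = 800 / 6960000000 = 0.114943 μs.
Propagation delay = d/s = 15000 m / 200000000 m/s = 75 μs.
Total = 75.1 μs.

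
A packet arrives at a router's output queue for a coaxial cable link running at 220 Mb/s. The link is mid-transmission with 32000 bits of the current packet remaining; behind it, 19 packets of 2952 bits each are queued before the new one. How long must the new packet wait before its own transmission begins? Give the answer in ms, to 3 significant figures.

0.400 ms

Each queued packet: L/R = 2952/220000000 = 0.0134182 ms.
19 queued → 0.254945 ms.
Plus remaining 32000 bits of current packet: 0.145455 ms.
Queuing delay = 0.400 ms.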